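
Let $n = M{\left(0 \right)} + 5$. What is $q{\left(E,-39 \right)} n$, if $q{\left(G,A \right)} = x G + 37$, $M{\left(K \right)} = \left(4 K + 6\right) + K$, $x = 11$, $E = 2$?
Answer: $649$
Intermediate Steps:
$M{\left(K \right)} = 6 + 5 K$ ($M{\left(K \right)} = \left(6 + 4 K\right) + K = 6 + 5 K$)
$n = 11$ ($n = \left(6 + 5 \cdot 0\right) + 5 = \left(6 + 0\right) + 5 = 6 + 5 = 11$)
$q{\left(G,A \right)} = 37 + 11 G$ ($q{\left(G,A \right)} = 11 G + 37 = 37 + 11 G$)
$q{\left(E,-39 \right)} n = \left(37 + 11 \cdot 2\right) 11 = \left(37 + 22\right) 11 = 59 \cdot 11 = 649$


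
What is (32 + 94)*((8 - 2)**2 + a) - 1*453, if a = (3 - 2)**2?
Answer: 4209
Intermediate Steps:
a = 1 (a = 1**2 = 1)
(32 + 94)*((8 - 2)**2 + a) - 1*453 = (32 + 94)*((8 - 2)**2 + 1) - 1*453 = 126*(6**2 + 1) - 453 = 126*(36 + 1) - 453 = 126*37 - 453 = 4662 - 453 = 4209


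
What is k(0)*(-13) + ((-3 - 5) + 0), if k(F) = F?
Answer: -8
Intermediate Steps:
k(0)*(-13) + ((-3 - 5) + 0) = 0*(-13) + ((-3 - 5) + 0) = 0 + (-8 + 0) = 0 - 8 = -8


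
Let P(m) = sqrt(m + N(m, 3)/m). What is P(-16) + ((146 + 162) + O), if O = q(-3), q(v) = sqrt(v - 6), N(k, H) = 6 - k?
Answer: 308 + 3*I + I*sqrt(278)/4 ≈ 308.0 + 7.1683*I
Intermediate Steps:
q(v) = sqrt(-6 + v)
O = 3*I (O = sqrt(-6 - 3) = sqrt(-9) = 3*I ≈ 3.0*I)
P(m) = sqrt(m + (6 - m)/m)
P(-16) + ((146 + 162) + O) = sqrt(-1 - 16 + 6/(-16)) + ((146 + 162) + 3*I) = sqrt(-1 - 16 + 6*(-1/16)) + (308 + 3*I) = sqrt(-1 - 16 - 3/8) + (308 + 3*I) = sqrt(-139/8) + (308 + 3*I) = I*sqrt(278)/4 + (308 + 3*I) = 308 + 3*I + I*sqrt(278)/4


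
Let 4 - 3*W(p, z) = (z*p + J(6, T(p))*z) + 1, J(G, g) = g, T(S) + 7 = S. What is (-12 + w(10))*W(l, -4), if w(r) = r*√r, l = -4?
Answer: 228 - 190*√10 ≈ -372.83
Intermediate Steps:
T(S) = -7 + S
w(r) = r^(3/2)
W(p, z) = 1 - p*z/3 - z*(-7 + p)/3 (W(p, z) = 4/3 - ((z*p + (-7 + p)*z) + 1)/3 = 4/3 - ((p*z + z*(-7 + p)) + 1)/3 = 4/3 - (1 + p*z + z*(-7 + p))/3 = 4/3 + (-⅓ - p*z/3 - z*(-7 + p)/3) = 1 - p*z/3 - z*(-7 + p)/3)
(-12 + w(10))*W(l, -4) = (-12 + 10^(3/2))*(1 - ⅓*(-4)*(-4) - ⅓*(-4)*(-7 - 4)) = (-12 + 10*√10)*(1 - 16/3 - ⅓*(-4)*(-11)) = (-12 + 10*√10)*(1 - 16/3 - 44/3) = (-12 + 10*√10)*(-19) = 228 - 190*√10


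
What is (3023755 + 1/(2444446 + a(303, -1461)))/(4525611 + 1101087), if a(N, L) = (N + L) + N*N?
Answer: 3832756114618/7132112609853 ≈ 0.53739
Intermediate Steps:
a(N, L) = L + N + N**2 (a(N, L) = (L + N) + N**2 = L + N + N**2)
(3023755 + 1/(2444446 + a(303, -1461)))/(4525611 + 1101087) = (3023755 + 1/(2444446 + (-1461 + 303 + 303**2)))/(4525611 + 1101087) = (3023755 + 1/(2444446 + (-1461 + 303 + 91809)))/5626698 = (3023755 + 1/(2444446 + 90651))*(1/5626698) = (3023755 + 1/2535097)*(1/5626698) = (7665512229236/2535097)*(1/5626698) = 3832756114618/7132112609853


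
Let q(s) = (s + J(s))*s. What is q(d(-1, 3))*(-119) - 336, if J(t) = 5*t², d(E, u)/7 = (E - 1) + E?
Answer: 5457480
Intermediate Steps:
d(E, u) = -7 + 14*E (d(E, u) = 7*((E - 1) + E) = 7*((-1 + E) + E) = 7*(-1 + 2*E) = -7 + 14*E)
q(s) = s*(s + 5*s²) (q(s) = (s + 5*s²)*s = s*(s + 5*s²))
q(d(-1, 3))*(-119) - 336 = ((-7 + 14*(-1))²*(1 + 5*(-7 + 14*(-1))))*(-119) - 336 = ((-7 - 14)²*(1 + 5*(-7 - 14)))*(-119) - 336 = ((-21)²*(1 + 5*(-21)))*(-119) - 336 = (441*(1 - 105))*(-119) - 336 = (441*(-104))*(-119) - 336 = -45864*(-119) - 336 = 5457816 - 336 = 5457480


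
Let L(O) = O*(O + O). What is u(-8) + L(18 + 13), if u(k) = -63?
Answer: 1859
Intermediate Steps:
L(O) = 2*O**2 (L(O) = O*(2*O) = 2*O**2)
u(-8) + L(18 + 13) = -63 + 2*(18 + 13)**2 = -63 + 2*31**2 = -63 + 2*961 = -63 + 1922 = 1859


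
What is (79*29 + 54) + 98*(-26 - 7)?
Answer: -889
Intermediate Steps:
(79*29 + 54) + 98*(-26 - 7) = (2291 + 54) + 98*(-33) = 2345 - 3234 = -889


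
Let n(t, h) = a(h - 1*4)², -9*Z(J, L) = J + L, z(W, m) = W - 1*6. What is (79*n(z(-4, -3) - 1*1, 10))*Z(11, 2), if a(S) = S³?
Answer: -5323968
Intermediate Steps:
z(W, m) = -6 + W (z(W, m) = W - 6 = -6 + W)
Z(J, L) = -J/9 - L/9 (Z(J, L) = -(J + L)/9 = -J/9 - L/9)
n(t, h) = (-4 + h)⁶ (n(t, h) = ((h - 1*4)³)² = ((h - 4)³)² = ((-4 + h)³)² = (-4 + h)⁶)
(79*n(z(-4, -3) - 1*1, 10))*Z(11, 2) = (79*(-4 + 10)⁶)*(-⅑*11 - ⅑*2) = (79*6⁶)*(-11/9 - 2/9) = (79*46656)*(-13/9) = 3685824*(-13/9) = -5323968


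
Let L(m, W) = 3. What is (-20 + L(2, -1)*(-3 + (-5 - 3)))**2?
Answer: 2809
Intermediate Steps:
(-20 + L(2, -1)*(-3 + (-5 - 3)))**2 = (-20 + 3*(-3 + (-5 - 3)))**2 = (-20 + 3*(-3 - 8))**2 = (-20 + 3*(-11))**2 = (-20 - 33)**2 = (-53)**2 = 2809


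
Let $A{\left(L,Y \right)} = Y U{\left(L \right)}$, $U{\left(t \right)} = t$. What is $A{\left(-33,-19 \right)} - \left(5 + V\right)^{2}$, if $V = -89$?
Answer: $-6429$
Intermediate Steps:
$A{\left(L,Y \right)} = L Y$ ($A{\left(L,Y \right)} = Y L = L Y$)
$A{\left(-33,-19 \right)} - \left(5 + V\right)^{2} = \left(-33\right) \left(-19\right) - \left(5 - 89\right)^{2} = 627 - \left(-84\right)^{2} = 627 - 7056 = -6429$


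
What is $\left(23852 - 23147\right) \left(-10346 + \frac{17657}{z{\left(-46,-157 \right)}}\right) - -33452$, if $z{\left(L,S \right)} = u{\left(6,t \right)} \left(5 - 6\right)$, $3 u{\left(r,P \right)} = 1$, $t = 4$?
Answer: $-44605033$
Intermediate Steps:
$u{\left(r,P \right)} = \frac{1}{3}$ ($u{\left(r,P \right)} = \frac{1}{3} \cdot 1 = \frac{1}{3}$)
$z{\left(L,S \right)} = - \frac{1}{3}$ ($z{\left(L,S \right)} = \frac{5 - 6}{3} = \frac{1}{3} \left(-1\right) = - \frac{1}{3}$)
$\left(23852 - 23147\right) \left(-10346 + \frac{17657}{z{\left(-46,-157 \right)}}\right) - -33452 = \left(23852 - 23147\right) \left(-10346 + \frac{17657}{- \frac{1}{3}}\right) - -33452 = 705 \left(-10346 + 17657 \left(-3\right)\right) + 33452 = 705 \left(-10346 - 52971\right) + 33452 = 705 \left(-63317\right) + 33452 = -44638485 + 33452 = -44605033$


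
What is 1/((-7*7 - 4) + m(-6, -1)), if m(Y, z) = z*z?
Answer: -1/52 ≈ -0.019231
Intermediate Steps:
m(Y, z) = z²
1/((-7*7 - 4) + m(-6, -1)) = 1/((-7*7 - 4) + (-1)²) = 1/((-49 - 4) + 1) = 1/(-53 + 1) = 1/(-52) = -1/52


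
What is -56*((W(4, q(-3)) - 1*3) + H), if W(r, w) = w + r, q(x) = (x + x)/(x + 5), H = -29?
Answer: 1736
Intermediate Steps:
q(x) = 2*x/(5 + x) (q(x) = (2*x)/(5 + x) = 2*x/(5 + x))
W(r, w) = r + w
-56*((W(4, q(-3)) - 1*3) + H) = -56*(((4 + 2*(-3)/(5 - 3)) - 1*3) - 29) = -56*(((4 + 2*(-3)/2) - 3) - 29) = -56*(((4 + 2*(-3)*(½)) - 3) - 29) = -56*(((4 - 3) - 3) - 29) = -56*((1 - 3) - 29) = -56*(-2 - 29) = -56*(-31) = -7*(-248) = 1736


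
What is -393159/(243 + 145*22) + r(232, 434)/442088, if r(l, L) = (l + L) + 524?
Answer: -86903395361/758844052 ≈ -114.52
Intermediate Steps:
r(l, L) = 524 + L + l (r(l, L) = (L + l) + 524 = 524 + L + l)
-393159/(243 + 145*22) + r(232, 434)/442088 = -393159/(243 + 145*22) + (524 + 434 + 232)/442088 = -393159/(243 + 3190) + 1190*(1/442088) = -393159/3433 + 595/221044 = -86903395361/758844052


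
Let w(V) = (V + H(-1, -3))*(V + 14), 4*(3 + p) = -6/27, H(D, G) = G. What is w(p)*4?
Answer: -21473/81 ≈ -265.10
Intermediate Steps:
p = -55/18 (p = -3 + (-6/27)/4 = -3 + (-6*1/27)/4 = -3 + (¼)*(-2/9) = -3 - 1/18 = -55/18 ≈ -3.0556)
w(V) = (-3 + V)*(14 + V) (w(V) = (V - 3)*(V + 14) = (-3 + V)*(14 + V))
w(p)*4 = (-42 + (-55/18)² + 11*(-55/18))*4 = (-42 + 3025/324 - 605/18)*4 = -21473/324*4 = -21473/81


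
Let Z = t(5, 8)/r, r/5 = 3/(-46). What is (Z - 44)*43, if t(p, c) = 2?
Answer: -32336/15 ≈ -2155.7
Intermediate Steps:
r = -15/46 (r = 5*(3/(-46)) = 5*(3*(-1/46)) = 5*(-3/46) = -15/46 ≈ -0.32609)
Z = -92/15 (Z = 2/(-15/46) = 2*(-46/15) = -92/15 ≈ -6.1333)
(Z - 44)*43 = (-92/15 - 44)*43 = -752/15*43 = -32336/15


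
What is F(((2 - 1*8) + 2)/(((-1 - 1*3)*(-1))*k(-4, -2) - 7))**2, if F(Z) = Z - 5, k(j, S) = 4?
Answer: 2401/81 ≈ 29.642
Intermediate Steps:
F(Z) = -5 + Z
F(((2 - 1*8) + 2)/(((-1 - 1*3)*(-1))*k(-4, -2) - 7))**2 = (-5 + ((2 - 1*8) + 2)/(((-1 - 1*3)*(-1))*4 - 7))**2 = (-5 + ((2 - 8) + 2)/(((-1 - 3)*(-1))*4 - 7))**2 = (-5 + (-6 + 2)/(-4*(-1)*4 - 7))**2 = (-5 - 4/(4*4 - 7))**2 = (-5 - 4/(16 - 7))**2 = (-5 - 4/9)**2 = (-49/9)**2 = 2401/81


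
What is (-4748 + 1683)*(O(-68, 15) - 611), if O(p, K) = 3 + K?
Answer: 1817545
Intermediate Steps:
(-4748 + 1683)*(O(-68, 15) - 611) = (-4748 + 1683)*((3 + 15) - 611) = -3065*(18 - 611) = -3065*(-593) = 1817545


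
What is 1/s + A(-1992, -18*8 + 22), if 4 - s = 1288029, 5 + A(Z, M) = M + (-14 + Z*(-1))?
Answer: 2384134274/1288025 ≈ 1851.0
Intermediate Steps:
A(Z, M) = -19 + M - Z (A(Z, M) = -5 + (M + (-14 + Z*(-1))) = -5 + (M + (-14 - Z)) = -5 + (-14 + M - Z) = -19 + M - Z)
s = -1288025 (s = 4 - 1*1288029 = 4 - 1288029 = -1288025)
1/s + A(-1992, -18*8 + 22) = 1/(-1288025) + (-19 + (-18*8 + 22) - 1*(-1992)) = -1/1288025 + (-19 + (-144 + 22) + 1992) = -1/1288025 + (-19 - 122 + 1992) = -1/1288025 + 1851 = 2384134274/1288025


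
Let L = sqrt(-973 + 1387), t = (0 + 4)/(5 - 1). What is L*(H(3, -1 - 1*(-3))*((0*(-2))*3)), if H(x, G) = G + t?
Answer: 0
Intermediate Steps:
t = 1 (t = 4/4 = 4*(1/4) = 1)
H(x, G) = 1 + G (H(x, G) = G + 1 = 1 + G)
L = 3*sqrt(46) (L = sqrt(414) = 3*sqrt(46) ≈ 20.347)
L*(H(3, -1 - 1*(-3))*((0*(-2))*3)) = (3*sqrt(46))*((1 + (-1 - 1*(-3)))*((0*(-2))*3)) = (3*sqrt(46))*((1 + (-1 + 3))*(0*3)) = (3*sqrt(46))*((1 + 2)*0) = (3*sqrt(46))*(3*0) = (3*sqrt(46))*0 = 0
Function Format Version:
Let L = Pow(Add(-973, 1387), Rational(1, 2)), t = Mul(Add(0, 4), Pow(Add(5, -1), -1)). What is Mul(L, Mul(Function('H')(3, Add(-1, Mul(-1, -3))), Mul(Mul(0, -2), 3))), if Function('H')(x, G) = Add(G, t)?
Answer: 0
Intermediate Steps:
t = 1 (t = Mul(4, Pow(4, -1)) = Mul(4, Rational(1, 4)) = 1)
Function('H')(x, G) = Add(1, G) (Function('H')(x, G) = Add(G, 1) = Add(1, G))
L = Mul(3, Pow(46, Rational(1, 2))) (L = Pow(414, Rational(1, 2)) = Mul(3, Pow(46, Rational(1, 2))) ≈ 20.347)
Mul(L, Mul(Function('H')(3, Add(-1, Mul(-1, -3))), Mul(Mul(0, -2), 3))) = Mul(Mul(3, Pow(46, Rational(1, 2))), Mul(Add(1, Add(-1, Mul(-1, -3))), Mul(Mul(0, -2), 3))) = Mul(Mul(3, Pow(46, Rational(1, 2))), Mul(Add(1, Add(-1, 3)), Mul(0, 3))) = Mul(Mul(3, Pow(46, Rational(1, 2))), Mul(Add(1, 2), 0)) = Mul(Mul(3, Pow(46, Rational(1, 2))), Mul(3, 0)) = Mul(Mul(3, Pow(46, Rational(1, 2))), 0) = 0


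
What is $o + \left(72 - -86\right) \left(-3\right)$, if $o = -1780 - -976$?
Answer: $-1278$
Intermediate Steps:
$o = -804$ ($o = -1780 + 976 = -804$)
$o + \left(72 - -86\right) \left(-3\right) = -804 + \left(72 - -86\right) \left(-3\right) = -804 + \left(72 + 86\right) \left(-3\right) = -804 + 158 \left(-3\right) = -804 - 474 = -1278$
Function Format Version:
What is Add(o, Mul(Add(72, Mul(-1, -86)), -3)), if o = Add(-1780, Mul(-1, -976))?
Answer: -1278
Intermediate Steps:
o = -804 (o = Add(-1780, 976) = -804)
Add(o, Mul(Add(72, Mul(-1, -86)), -3)) = Add(-804, Mul(Add(72, Mul(-1, -86)), -3)) = Add(-804, Mul(Add(72, 86), -3)) = Add(-804, Mul(158, -3)) = Add(-804, -474) = -1278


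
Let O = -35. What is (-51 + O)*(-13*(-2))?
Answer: -2236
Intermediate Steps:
(-51 + O)*(-13*(-2)) = (-51 - 35)*(-13*(-2)) = -86*26 = -2236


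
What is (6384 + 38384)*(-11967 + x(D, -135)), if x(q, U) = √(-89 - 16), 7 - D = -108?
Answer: -535738656 + 44768*I*√105 ≈ -5.3574e+8 + 4.5874e+5*I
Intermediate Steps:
D = 115 (D = 7 - 1*(-108) = 7 + 108 = 115)
x(q, U) = I*√105 (x(q, U) = √(-105) = I*√105)
(6384 + 38384)*(-11967 + x(D, -135)) = (6384 + 38384)*(-11967 + I*√105) = 44768*(-11967 + I*√105) = -535738656 + 44768*I*√105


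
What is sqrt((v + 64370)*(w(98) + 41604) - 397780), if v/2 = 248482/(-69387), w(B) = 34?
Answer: 4*sqrt(806300292721011621)/69387 ≈ 51764.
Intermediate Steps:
v = -496964/69387 (v = 2*(248482/(-69387)) = 2*(248482*(-1/69387)) = 2*(-248482/69387) = -496964/69387 ≈ -7.1622)
sqrt((v + 64370)*(w(98) + 41604) - 397780) = sqrt((-496964/69387 + 64370)*(34 + 41604) - 397780) = sqrt((4465944226/69387)*41638 - 397780) = sqrt(185952985682188/69387 - 397780) = sqrt(185925384921328/69387) = 4*sqrt(806300292721011621)/69387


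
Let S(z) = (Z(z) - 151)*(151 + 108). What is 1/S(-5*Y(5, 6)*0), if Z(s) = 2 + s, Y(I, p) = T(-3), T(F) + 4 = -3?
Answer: -1/38591 ≈ -2.5913e-5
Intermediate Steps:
T(F) = -7 (T(F) = -4 - 3 = -7)
Y(I, p) = -7
S(z) = -38591 + 259*z (S(z) = ((2 + z) - 151)*(151 + 108) = (-149 + z)*259 = -38591 + 259*z)
1/S(-5*Y(5, 6)*0) = 1/(-38591 + 259*(-5*(-7)*0)) = 1/(-38591 + 259*(35*0)) = 1/(-38591 + 259*0) = 1/(-38591 + 0) = 1/(-38591) = -1/38591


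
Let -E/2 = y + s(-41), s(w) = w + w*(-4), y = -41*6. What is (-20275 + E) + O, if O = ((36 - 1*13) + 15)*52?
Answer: -18053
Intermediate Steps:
O = 1976 (O = ((36 - 13) + 15)*52 = (23 + 15)*52 = 38*52 = 1976)
y = -246
s(w) = -3*w (s(w) = w - 4*w = -3*w)
E = 246 (E = -2*(-246 - 3*(-41)) = -2*(-246 + 123) = -2*(-123) = 246)
(-20275 + E) + O = (-20275 + 246) + 1976 = -20029 + 1976 = -18053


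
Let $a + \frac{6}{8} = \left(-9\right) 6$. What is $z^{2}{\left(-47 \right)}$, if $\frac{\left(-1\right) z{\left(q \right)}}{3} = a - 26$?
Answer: $\frac{938961}{16} \approx 58685.0$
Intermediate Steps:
$a = - \frac{219}{4}$ ($a = - \frac{3}{4} - 54 = - \frac{219}{4} \approx -54.75$)
$z{\left(q \right)} = \frac{969}{4}$ ($z{\left(q \right)} = - 3 \left(- \frac{219}{4} - 26\right) = \left(-3\right) \left(- \frac{323}{4}\right) = \frac{969}{4}$)
$z^{2}{\left(-47 \right)} = \left(\frac{969}{4}\right)^{2} = \frac{938961}{16}$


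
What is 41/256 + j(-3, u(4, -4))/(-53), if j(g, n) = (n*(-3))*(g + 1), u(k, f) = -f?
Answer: -3971/13568 ≈ -0.29267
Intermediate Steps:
j(g, n) = -3*n*(1 + g) (j(g, n) = (-3*n)*(1 + g) = -3*n*(1 + g))
41/256 + j(-3, u(4, -4))/(-53) = 41/256 - 3*(-1*(-4))*(1 - 3)/(-53) = 41*(1/256) - 3*4*(-2)*(-1/53) = 41/256 + 24*(-1/53) = 41/256 - 24/53 = -3971/13568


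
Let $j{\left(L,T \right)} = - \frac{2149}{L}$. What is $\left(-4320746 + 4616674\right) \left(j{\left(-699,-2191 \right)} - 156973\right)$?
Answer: $- \frac{32469805505584}{699} \approx -4.6452 \cdot 10^{10}$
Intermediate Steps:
$\left(-4320746 + 4616674\right) \left(j{\left(-699,-2191 \right)} - 156973\right) = \left(-4320746 + 4616674\right) \left(- \frac{2149}{-699} - 156973\right) = 295928 \left(\left(-2149\right) \left(- \frac{1}{699}\right) - 156973\right) = 295928 \left(\frac{2149}{699} - 156973\right) = 295928 \left(- \frac{109721978}{699}\right) = - \frac{32469805505584}{699}$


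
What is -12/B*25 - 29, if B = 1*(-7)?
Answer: 97/7 ≈ 13.857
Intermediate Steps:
B = -7
-12/B*25 - 29 = -12/(-7)*25 - 29 = -12*(-1/7)*25 - 29 = (12/7)*25 - 29 = 300/7 - 29 = 97/7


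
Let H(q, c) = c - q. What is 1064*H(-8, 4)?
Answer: 12768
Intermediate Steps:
1064*H(-8, 4) = 1064*(4 - 1*(-8)) = 1064*(4 + 8) = 1064*12 = 12768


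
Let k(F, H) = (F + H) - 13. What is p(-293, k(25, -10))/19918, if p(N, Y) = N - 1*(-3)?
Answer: -145/9959 ≈ -0.014560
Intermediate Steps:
k(F, H) = -13 + F + H
p(N, Y) = 3 + N (p(N, Y) = N + 3 = 3 + N)
p(-293, k(25, -10))/19918 = (3 - 293)/19918 = -290*1/19918 = -145/9959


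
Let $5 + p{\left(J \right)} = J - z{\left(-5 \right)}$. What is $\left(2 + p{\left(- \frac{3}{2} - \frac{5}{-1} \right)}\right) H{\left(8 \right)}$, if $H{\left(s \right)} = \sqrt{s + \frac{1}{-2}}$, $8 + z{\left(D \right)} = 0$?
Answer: $\frac{17 \sqrt{30}}{4} \approx 23.278$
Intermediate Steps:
$z{\left(D \right)} = -8$ ($z{\left(D \right)} = -8 + 0 = -8$)
$H{\left(s \right)} = \sqrt{- \frac{1}{2} + s}$ ($H{\left(s \right)} = \sqrt{s - \frac{1}{2}} = \sqrt{- \frac{1}{2} + s}$)
$p{\left(J \right)} = 3 + J$ ($p{\left(J \right)} = -5 + \left(J - -8\right) = -5 + \left(J + 8\right) = -5 + \left(8 + J\right) = 3 + J$)
$\left(2 + p{\left(- \frac{3}{2} - \frac{5}{-1} \right)}\right) H{\left(8 \right)} = \left(2 + \left(3 - \left(-5 + \frac{3}{2}\right)\right)\right) \frac{\sqrt{-2 + 4 \cdot 8}}{2} = \left(2 + \left(3 - - \frac{7}{2}\right)\right) \frac{\sqrt{-2 + 32}}{2} = \left(2 + \left(3 + \left(- \frac{3}{2} + 5\right)\right)\right) \frac{\sqrt{30}}{2} = \left(2 + \left(3 + \frac{7}{2}\right)\right) \frac{\sqrt{30}}{2} = \left(2 + \frac{13}{2}\right) \frac{\sqrt{30}}{2} = \frac{17 \frac{\sqrt{30}}{2}}{2} = \frac{17 \sqrt{30}}{4}$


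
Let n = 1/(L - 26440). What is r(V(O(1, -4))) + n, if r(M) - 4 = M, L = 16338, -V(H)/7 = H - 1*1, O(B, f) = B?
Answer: 40407/10102 ≈ 3.9999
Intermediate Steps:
V(H) = 7 - 7*H (V(H) = -7*(H - 1*1) = -7*(H - 1) = -7*(-1 + H) = 7 - 7*H)
r(M) = 4 + M
n = -1/10102 (n = 1/(16338 - 26440) = 1/(-10102) = -1/10102 ≈ -9.8990e-5)
r(V(O(1, -4))) + n = (4 + (7 - 7*1)) - 1/10102 = (4 + (7 - 7)) - 1/10102 = (4 + 0) - 1/10102 = 4 - 1/10102 = 40407/10102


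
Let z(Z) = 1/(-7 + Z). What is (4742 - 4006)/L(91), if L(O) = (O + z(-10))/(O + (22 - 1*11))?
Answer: 638112/773 ≈ 825.50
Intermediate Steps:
L(O) = (-1/17 + O)/(11 + O) (L(O) = (O + 1/(-7 - 10))/(O + (22 - 1*11)) = (O + 1/(-17))/(O + (22 - 11)) = (O - 1/17)/(O + 11) = (-1/17 + O)/(11 + O))
(4742 - 4006)/L(91) = (4742 - 4006)/(((-1/17 + 91)/(11 + 91))) = 736/(((1546/17)/102)) = 736/(((1/102)*(1546/17))) = 736/(773/867) = 736*(867/773) = 638112/773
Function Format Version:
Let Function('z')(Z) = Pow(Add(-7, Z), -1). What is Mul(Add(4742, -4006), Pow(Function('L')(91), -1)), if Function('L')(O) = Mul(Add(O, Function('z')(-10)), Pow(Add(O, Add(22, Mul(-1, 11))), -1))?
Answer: Rational(638112, 773) ≈ 825.50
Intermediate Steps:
Function('L')(O) = Mul(Pow(Add(11, O), -1), Add(Rational(-1, 17), O)) (Function('L')(O) = Mul(Add(O, Pow(Add(-7, -10), -1)), Pow(Add(O, Add(22, Mul(-1, 11))), -1)) = Mul(Add(O, Pow(-17, -1)), Pow(Add(O, Add(22, -11)), -1)) = Mul(Add(O, Rational(-1, 17)), Pow(Add(O, 11), -1)) = Mul(Add(Rational(-1, 17), O), Pow(Add(11, O), -1)) = Mul(Pow(Add(11, O), -1), Add(Rational(-1, 17), O)))
Mul(Add(4742, -4006), Pow(Function('L')(91), -1)) = Mul(Add(4742, -4006), Pow(Mul(Pow(Add(11, 91), -1), Add(Rational(-1, 17), 91)), -1)) = Mul(736, Pow(Mul(Pow(102, -1), Rational(1546, 17)), -1)) = Mul(736, Pow(Mul(Rational(1, 102), Rational(1546, 17)), -1)) = Mul(736, Pow(Rational(773, 867), -1)) = Mul(736, Rational(867, 773)) = Rational(638112, 773)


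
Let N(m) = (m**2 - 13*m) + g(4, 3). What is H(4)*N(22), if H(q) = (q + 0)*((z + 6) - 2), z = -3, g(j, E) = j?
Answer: 808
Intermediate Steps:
N(m) = 4 + m**2 - 13*m (N(m) = (m**2 - 13*m) + 4 = 4 + m**2 - 13*m)
H(q) = q (H(q) = (q + 0)*((-3 + 6) - 2) = q*(3 - 2) = q*1 = q)
H(4)*N(22) = 4*(4 + 22**2 - 13*22) = 4*(4 + 484 - 286) = 4*202 = 808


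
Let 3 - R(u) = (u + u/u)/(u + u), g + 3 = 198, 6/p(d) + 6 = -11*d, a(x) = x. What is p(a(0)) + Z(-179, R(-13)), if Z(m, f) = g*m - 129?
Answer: -35035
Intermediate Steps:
p(d) = 6/(-6 - 11*d)
g = 195 (g = -3 + 198 = 195)
R(u) = 3 - (1 + u)/(2*u) (R(u) = 3 - (u + u/u)/(u + u) = 3 - (u + 1)/(2*u) = 3 - (1 + u)*1/(2*u) = 3 - (1 + u)/(2*u))
Z(m, f) = -129 + 195*m (Z(m, f) = 195*m - 129 = -129 + 195*m)
p(a(0)) + Z(-179, R(-13)) = -6/(6 + 11*0) + (-129 + 195*(-179)) = -6/(6 + 0) + (-129 - 34905) = -6/6 - 35034 = -6*1/6 - 35034 = -1 - 35034 = -35035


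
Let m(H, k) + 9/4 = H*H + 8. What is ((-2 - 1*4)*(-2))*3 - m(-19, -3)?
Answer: -1323/4 ≈ -330.75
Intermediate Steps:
m(H, k) = 23/4 + H² (m(H, k) = -9/4 + (H*H + 8) = -9/4 + (H² + 8) = -9/4 + (8 + H²) = 23/4 + H²)
((-2 - 1*4)*(-2))*3 - m(-19, -3) = ((-2 - 1*4)*(-2))*3 - (23/4 + (-19)²) = ((-2 - 4)*(-2))*3 - (23/4 + 361) = -6*(-2)*3 - 1*1467/4 = 12*3 - 1467/4 = 36 - 1467/4 = -1323/4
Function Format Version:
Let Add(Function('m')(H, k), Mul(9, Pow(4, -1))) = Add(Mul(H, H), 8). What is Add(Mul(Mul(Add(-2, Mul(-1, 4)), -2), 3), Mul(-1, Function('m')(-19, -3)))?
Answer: Rational(-1323, 4) ≈ -330.75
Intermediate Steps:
Function('m')(H, k) = Add(Rational(23, 4), Pow(H, 2)) (Function('m')(H, k) = Add(Rational(-9, 4), Add(Mul(H, H), 8)) = Add(Rational(-9, 4), Add(Pow(H, 2), 8)) = Add(Rational(-9, 4), Add(8, Pow(H, 2))) = Add(Rational(23, 4), Pow(H, 2)))
Add(Mul(Mul(Add(-2, Mul(-1, 4)), -2), 3), Mul(-1, Function('m')(-19, -3))) = Add(Mul(Mul(Add(-2, Mul(-1, 4)), -2), 3), Mul(-1, Add(Rational(23, 4), Pow(-19, 2)))) = Add(Mul(Mul(Add(-2, -4), -2), 3), Mul(-1, Add(Rational(23, 4), 361))) = Add(Mul(Mul(-6, -2), 3), Mul(-1, Rational(1467, 4))) = Add(Mul(12, 3), Rational(-1467, 4)) = Add(36, Rational(-1467, 4)) = Rational(-1323, 4)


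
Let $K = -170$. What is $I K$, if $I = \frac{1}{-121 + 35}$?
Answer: $\frac{85}{43} \approx 1.9767$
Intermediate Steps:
$I = - \frac{1}{86}$ ($I = \frac{1}{-86} = - \frac{1}{86} \approx -0.011628$)
$I K = \left(- \frac{1}{86}\right) \left(-170\right) = \frac{85}{43}$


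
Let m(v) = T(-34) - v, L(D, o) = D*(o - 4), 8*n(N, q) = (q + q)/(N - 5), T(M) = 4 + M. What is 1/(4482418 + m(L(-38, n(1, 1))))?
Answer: 8/35857869 ≈ 2.2310e-7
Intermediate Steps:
n(N, q) = q/(4*(-5 + N)) (n(N, q) = ((q + q)/(N - 5))/8 = ((2*q)/(-5 + N))/8 = (2*q/(-5 + N))/8 = q/(4*(-5 + N)))
L(D, o) = D*(-4 + o)
m(v) = -30 - v (m(v) = (4 - 34) - v = -30 - v)
1/(4482418 + m(L(-38, n(1, 1)))) = 1/(4482418 + (-30 - (-38)*(-4 + (¼)*1/(-5 + 1)))) = 1/(4482418 + (-30 - (-38)*(-4 + (¼)*1/(-4)))) = 1/(4482418 + (-30 - (-38)*(-4 + (¼)*1*(-¼)))) = 1/(4482418 + (-30 - (-38)*(-4 - 1/16))) = 1/(4482418 + (-30 - (-38)*(-65)/16)) = 1/(4482418 + (-30 - 1*1235/8)) = 1/(4482418 + (-30 - 1235/8)) = 1/(4482418 - 1475/8) = 1/(35857869/8) = 8/35857869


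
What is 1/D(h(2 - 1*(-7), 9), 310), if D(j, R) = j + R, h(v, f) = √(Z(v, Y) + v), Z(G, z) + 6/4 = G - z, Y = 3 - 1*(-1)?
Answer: 124/38435 - √2/38435 ≈ 0.0031894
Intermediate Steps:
Y = 4 (Y = 3 + 1 = 4)
Z(G, z) = -3/2 + G - z (Z(G, z) = -3/2 + (G - z) = -3/2 + G - z)
h(v, f) = √(-11/2 + 2*v) (h(v, f) = √((-3/2 + v - 1*4) + v) = √((-3/2 + v - 4) + v) = √((-11/2 + v) + v) = √(-11/2 + 2*v))
D(j, R) = R + j
1/D(h(2 - 1*(-7), 9), 310) = 1/(310 + √(-22 + 8*(2 - 1*(-7)))/2) = 1/(310 + √(-22 + 8*(2 + 7))/2) = 1/(310 + √(-22 + 8*9)/2) = 1/(310 + √(-22 + 72)/2) = 1/(310 + √50/2) = 1/(310 + (5*√2)/2) = 1/(310 + 5*√2/2)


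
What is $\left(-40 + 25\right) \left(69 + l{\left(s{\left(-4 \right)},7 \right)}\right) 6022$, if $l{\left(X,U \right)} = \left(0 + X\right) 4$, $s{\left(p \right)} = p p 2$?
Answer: $-17795010$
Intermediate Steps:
$s{\left(p \right)} = 2 p^{2}$ ($s{\left(p \right)} = p^{2} \cdot 2 = 2 p^{2}$)
$l{\left(X,U \right)} = 4 X$ ($l{\left(X,U \right)} = X 4 = 4 X$)
$\left(-40 + 25\right) \left(69 + l{\left(s{\left(-4 \right)},7 \right)}\right) 6022 = \left(-40 + 25\right) \left(69 + 4 \cdot 2 \left(-4\right)^{2}\right) 6022 = - 15 \left(69 + 4 \cdot 2 \cdot 16\right) 6022 = - 15 \left(69 + 4 \cdot 32\right) 6022 = - 15 \left(69 + 128\right) 6022 = \left(-15\right) 197 \cdot 6022 = \left(-2955\right) 6022 = -17795010$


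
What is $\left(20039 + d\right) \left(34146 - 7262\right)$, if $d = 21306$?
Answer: $1111518980$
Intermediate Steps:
$\left(20039 + d\right) \left(34146 - 7262\right) = \left(20039 + 21306\right) \left(34146 - 7262\right) = 41345 \cdot 26884 = 1111518980$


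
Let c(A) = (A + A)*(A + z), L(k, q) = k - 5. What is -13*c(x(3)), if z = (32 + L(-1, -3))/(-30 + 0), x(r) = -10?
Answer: -8476/3 ≈ -2825.3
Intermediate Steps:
L(k, q) = -5 + k
z = -13/15 (z = (32 + (-5 - 1))/(-30 + 0) = (32 - 6)/(-30) = 26*(-1/30) = -13/15 ≈ -0.86667)
c(A) = 2*A*(-13/15 + A) (c(A) = (A + A)*(A - 13/15) = (2*A)*(-13/15 + A) = 2*A*(-13/15 + A))
-13*c(x(3)) = -26*(-10)*(-13 + 15*(-10))/15 = -26*(-10)*(-13 - 150)/15 = -26*(-10)*(-163)/15 = -13*652/3 = -8476/3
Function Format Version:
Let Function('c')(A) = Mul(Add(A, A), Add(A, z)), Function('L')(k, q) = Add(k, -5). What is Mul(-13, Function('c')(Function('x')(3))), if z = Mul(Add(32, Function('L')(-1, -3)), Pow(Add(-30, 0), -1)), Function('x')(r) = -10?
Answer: Rational(-8476, 3) ≈ -2825.3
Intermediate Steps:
Function('L')(k, q) = Add(-5, k)
z = Rational(-13, 15) (z = Mul(Add(32, Add(-5, -1)), Pow(Add(-30, 0), -1)) = Mul(Add(32, -6), Pow(-30, -1)) = Mul(26, Rational(-1, 30)) = Rational(-13, 15) ≈ -0.86667)
Function('c')(A) = Mul(2, A, Add(Rational(-13, 15), A)) (Function('c')(A) = Mul(Add(A, A), Add(A, Rational(-13, 15))) = Mul(Mul(2, A), Add(Rational(-13, 15), A)) = Mul(2, A, Add(Rational(-13, 15), A)))
Mul(-13, Function('c')(Function('x')(3))) = Mul(-13, Mul(Rational(2, 15), -10, Add(-13, Mul(15, -10)))) = Mul(-13, Mul(Rational(2, 15), -10, Add(-13, -150))) = Mul(-13, Mul(Rational(2, 15), -10, -163)) = Mul(-13, Rational(652, 3)) = Rational(-8476, 3)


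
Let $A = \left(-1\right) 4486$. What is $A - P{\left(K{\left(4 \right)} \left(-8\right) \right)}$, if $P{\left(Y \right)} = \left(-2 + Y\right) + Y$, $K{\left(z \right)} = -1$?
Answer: $-4500$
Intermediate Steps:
$A = -4486$
$P{\left(Y \right)} = -2 + 2 Y$
$A - P{\left(K{\left(4 \right)} \left(-8\right) \right)} = -4486 - \left(-2 + 2 \left(\left(-1\right) \left(-8\right)\right)\right) = -4486 - \left(-2 + 2 \cdot 8\right) = -4486 - \left(-2 + 16\right) = -4486 - 14 = -4500$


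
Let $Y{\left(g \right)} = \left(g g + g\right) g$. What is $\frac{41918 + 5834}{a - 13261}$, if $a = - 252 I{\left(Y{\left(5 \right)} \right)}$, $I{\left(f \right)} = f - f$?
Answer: $- \frac{47752}{13261} \approx -3.6009$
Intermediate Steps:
$Y{\left(g \right)} = g \left(g + g^{2}\right)$ ($Y{\left(g \right)} = \left(g^{2} + g\right) g = \left(g + g^{2}\right) g = g \left(g + g^{2}\right)$)
$I{\left(f \right)} = 0$
$a = 0$ ($a = \left(-252\right) 0 = 0$)
$\frac{41918 + 5834}{a - 13261} = \frac{41918 + 5834}{0 - 13261} = \frac{47752}{-13261} = 47752 \left(- \frac{1}{13261}\right) = - \frac{47752}{13261}$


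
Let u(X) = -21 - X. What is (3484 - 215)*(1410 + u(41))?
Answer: 4406612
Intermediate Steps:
(3484 - 215)*(1410 + u(41)) = (3484 - 215)*(1410 + (-21 - 1*41)) = 3269*(1410 + (-21 - 41)) = 3269*(1410 - 62) = 3269*1348 = 4406612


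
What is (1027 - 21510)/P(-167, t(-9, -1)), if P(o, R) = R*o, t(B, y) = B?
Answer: -20483/1503 ≈ -13.628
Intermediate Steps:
(1027 - 21510)/P(-167, t(-9, -1)) = (1027 - 21510)/((-9*(-167))) = -20483/1503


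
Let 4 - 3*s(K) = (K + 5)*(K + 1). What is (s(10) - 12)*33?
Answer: -2167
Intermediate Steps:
s(K) = 4/3 - (1 + K)*(5 + K)/3 (s(K) = 4/3 - (K + 5)*(K + 1)/3 = 4/3 - (5 + K)*(1 + K)/3 = 4/3 - (1 + K)*(5 + K)/3)
(s(10) - 12)*33 = ((-⅓ - 2*10 - ⅓*10²) - 12)*33 = ((-⅓ - 20 - ⅓*100) - 12)*33 = ((-⅓ - 20 - 100/3) - 12)*33 = (-161/3 - 12)*33 = -197/3*33 = -2167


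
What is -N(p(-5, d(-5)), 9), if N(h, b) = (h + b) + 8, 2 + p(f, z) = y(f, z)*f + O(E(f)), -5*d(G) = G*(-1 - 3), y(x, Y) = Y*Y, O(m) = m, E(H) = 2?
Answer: 63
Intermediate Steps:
y(x, Y) = Y²
d(G) = 4*G/5 (d(G) = -G*(-1 - 3)/5 = -G*(-4)/5 = -(-4)*G/5 = 4*G/5)
p(f, z) = f*z² (p(f, z) = -2 + (z²*f + 2) = -2 + (f*z² + 2) = -2 + (2 + f*z²) = f*z²)
N(h, b) = 8 + b + h (N(h, b) = (b + h) + 8 = 8 + b + h)
-N(p(-5, d(-5)), 9) = -(8 + 9 - 5*((⅘)*(-5))²) = -(8 + 9 - 5*(-4)²) = -(8 + 9 - 5*16) = -(8 + 9 - 80) = -1*(-63) = 63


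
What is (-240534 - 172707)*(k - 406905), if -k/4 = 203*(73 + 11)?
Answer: 196336171233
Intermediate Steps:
k = -68208 (k = -812*(73 + 11) = -812*84 = -4*17052 = -68208)
(-240534 - 172707)*(k - 406905) = (-240534 - 172707)*(-68208 - 406905) = -413241*(-475113) = 196336171233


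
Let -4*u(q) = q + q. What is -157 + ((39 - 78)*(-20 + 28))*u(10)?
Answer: 1403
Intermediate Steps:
u(q) = -q/2 (u(q) = -(q + q)/4 = -q/2)
-157 + ((39 - 78)*(-20 + 28))*u(10) = -157 + ((39 - 78)*(-20 + 28))*(-½*10) = -157 - 39*8*(-5) = -157 - 312*(-5) = -157 + 1560 = 1403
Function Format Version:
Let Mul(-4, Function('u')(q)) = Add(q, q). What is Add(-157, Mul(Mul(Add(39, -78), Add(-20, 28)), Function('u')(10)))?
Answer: 1403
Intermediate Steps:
Function('u')(q) = Mul(Rational(-1, 2), q) (Function('u')(q) = Mul(Rational(-1, 4), Add(q, q)) = Mul(Rational(-1, 4), Mul(2, q)) = Mul(Rational(-1, 2), q))
Add(-157, Mul(Mul(Add(39, -78), Add(-20, 28)), Function('u')(10))) = Add(-157, Mul(Mul(Add(39, -78), Add(-20, 28)), Mul(Rational(-1, 2), 10))) = Add(-157, Mul(Mul(-39, 8), -5)) = Add(-157, Mul(-312, -5)) = Add(-157, 1560) = 1403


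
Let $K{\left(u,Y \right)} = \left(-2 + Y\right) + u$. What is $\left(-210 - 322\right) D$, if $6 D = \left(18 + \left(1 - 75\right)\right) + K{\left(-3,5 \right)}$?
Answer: $\frac{14896}{3} \approx 4965.3$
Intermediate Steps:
$K{\left(u,Y \right)} = -2 + Y + u$
$D = - \frac{28}{3}$ ($D = \frac{\left(18 + \left(1 - 75\right)\right) - 0}{6} = \frac{\left(18 - 74\right) + 0}{6} = \frac{-56 + 0}{6} = \frac{1}{6} \left(-56\right) = - \frac{28}{3} \approx -9.3333$)
$\left(-210 - 322\right) D = \left(-210 - 322\right) \left(- \frac{28}{3}\right) = \left(-532\right) \left(- \frac{28}{3}\right) = \frac{14896}{3}$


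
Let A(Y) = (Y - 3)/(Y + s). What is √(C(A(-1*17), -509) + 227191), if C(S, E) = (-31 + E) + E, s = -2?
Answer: √226142 ≈ 475.54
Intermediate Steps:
A(Y) = (-3 + Y)/(-2 + Y) (A(Y) = (Y - 3)/(Y - 2) = (-3 + Y)/(-2 + Y))
C(S, E) = -31 + 2*E
√(C(A(-1*17), -509) + 227191) = √((-31 + 2*(-509)) + 227191) = √((-31 - 1018) + 227191) = √(-1049 + 227191) = √226142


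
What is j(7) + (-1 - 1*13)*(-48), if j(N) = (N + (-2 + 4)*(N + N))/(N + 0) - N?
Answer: 670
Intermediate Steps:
j(N) = 5 - N (j(N) = (N + 2*(2*N))/N - N = (N + 4*N)/N - N = (5*N)/N - N = 5 - N)
j(7) + (-1 - 1*13)*(-48) = (5 - 1*7) + (-1 - 1*13)*(-48) = (5 - 7) + (-1 - 13)*(-48) = -2 - 14*(-48) = -2 + 672 = 670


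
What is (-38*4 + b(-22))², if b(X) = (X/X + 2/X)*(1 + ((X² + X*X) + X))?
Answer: 60808804/121 ≈ 5.0255e+5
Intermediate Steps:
b(X) = (1 + 2/X)*(1 + X + 2*X²) (b(X) = (1 + 2/X)*(1 + ((X² + X²) + X)) = (1 + 2/X)*(1 + (2*X² + X)) = (1 + 2/X)*(1 + (X + 2*X²)) = (1 + 2/X)*(1 + X + 2*X²))
(-38*4 + b(-22))² = (-38*4 + (3 + 2/(-22) + 2*(-22)² + 5*(-22)))² = (-152 + (3 + 2*(-1/22) + 2*484 - 110))² = (-152 + (3 - 1/11 + 968 - 110))² = (-152 + 9470/11)² = (7798/11)² = 60808804/121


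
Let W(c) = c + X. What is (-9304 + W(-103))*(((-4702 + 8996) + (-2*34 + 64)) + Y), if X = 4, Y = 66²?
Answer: -81298338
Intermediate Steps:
Y = 4356
W(c) = 4 + c (W(c) = c + 4 = 4 + c)
(-9304 + W(-103))*(((-4702 + 8996) + (-2*34 + 64)) + Y) = (-9304 + (4 - 103))*(((-4702 + 8996) + (-2*34 + 64)) + 4356) = (-9304 - 99)*((4294 + (-68 + 64)) + 4356) = -9403*((4294 - 4) + 4356) = -9403*(4290 + 4356) = -9403*8646 = -81298338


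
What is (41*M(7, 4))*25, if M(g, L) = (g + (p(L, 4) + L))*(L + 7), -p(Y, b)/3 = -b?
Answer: 259325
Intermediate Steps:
p(Y, b) = 3*b (p(Y, b) = -(-3)*b = 3*b)
M(g, L) = (7 + L)*(12 + L + g) (M(g, L) = (g + (3*4 + L))*(L + 7) = (g + (12 + L))*(7 + L) = (12 + L + g)*(7 + L) = (7 + L)*(12 + L + g))
(41*M(7, 4))*25 = (41*(84 + 4² + 7*7 + 19*4 + 4*7))*25 = (41*(84 + 16 + 49 + 76 + 28))*25 = (41*253)*25 = 10373*25 = 259325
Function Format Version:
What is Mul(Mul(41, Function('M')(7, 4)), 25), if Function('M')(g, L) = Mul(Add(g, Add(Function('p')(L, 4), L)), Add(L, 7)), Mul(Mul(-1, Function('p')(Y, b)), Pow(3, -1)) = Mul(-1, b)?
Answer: 259325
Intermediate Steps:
Function('p')(Y, b) = Mul(3, b) (Function('p')(Y, b) = Mul(-3, Mul(-1, b)) = Mul(3, b))
Function('M')(g, L) = Mul(Add(7, L), Add(12, L, g)) (Function('M')(g, L) = Mul(Add(g, Add(Mul(3, 4), L)), Add(L, 7)) = Mul(Add(g, Add(12, L)), Add(7, L)) = Mul(Add(12, L, g), Add(7, L)) = Mul(Add(7, L), Add(12, L, g)))
Mul(Mul(41, Function('M')(7, 4)), 25) = Mul(Mul(41, Add(84, Pow(4, 2), Mul(7, 7), Mul(19, 4), Mul(4, 7))), 25) = Mul(Mul(41, Add(84, 16, 49, 76, 28)), 25) = Mul(Mul(41, 253), 25) = Mul(10373, 25) = 259325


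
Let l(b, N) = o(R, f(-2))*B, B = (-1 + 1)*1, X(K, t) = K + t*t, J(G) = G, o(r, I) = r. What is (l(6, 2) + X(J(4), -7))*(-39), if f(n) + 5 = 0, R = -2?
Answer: -2067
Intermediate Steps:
f(n) = -5 (f(n) = -5 + 0 = -5)
X(K, t) = K + t²
B = 0 (B = 0*1 = 0)
l(b, N) = 0 (l(b, N) = -2*0 = 0)
(l(6, 2) + X(J(4), -7))*(-39) = (0 + (4 + (-7)²))*(-39) = (0 + (4 + 49))*(-39) = (0 + 53)*(-39) = 53*(-39) = -2067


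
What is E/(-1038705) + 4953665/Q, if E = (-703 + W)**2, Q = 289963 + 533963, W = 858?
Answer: 113902261815/19018134574 ≈ 5.9891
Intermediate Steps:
Q = 823926
E = 24025 (E = (-703 + 858)**2 = 155**2 = 24025)
E/(-1038705) + 4953665/Q = 24025/(-1038705) + 4953665/823926 = 24025*(-1/1038705) + 4953665*(1/823926) = -4805/207741 + 4953665/823926 = 113902261815/19018134574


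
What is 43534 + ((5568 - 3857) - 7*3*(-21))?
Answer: 45686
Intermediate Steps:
43534 + ((5568 - 3857) - 7*3*(-21)) = 43534 + (1711 - 21*(-21)) = 43534 + (1711 + 441) = 43534 + 2152 = 45686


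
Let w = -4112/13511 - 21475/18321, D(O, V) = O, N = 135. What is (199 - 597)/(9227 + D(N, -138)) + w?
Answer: -56777201426/37377789681 ≈ -1.5190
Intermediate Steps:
w = -365484677/247535031 (w = -4112*1/13511 - 21475*1/18321 = -4112/13511 - 21475/18321 = -365484677/247535031 ≈ -1.4765)
(199 - 597)/(9227 + D(N, -138)) + w = (199 - 597)/(9227 + 135) - 365484677/247535031 = -398/9362 - 365484677/247535031 = -398*1/9362 - 365484677/247535031 = -199/4681 - 365484677/247535031 = -56777201426/37377789681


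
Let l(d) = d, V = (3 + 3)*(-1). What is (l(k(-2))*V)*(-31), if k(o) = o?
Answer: -372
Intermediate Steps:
V = -6 (V = 6*(-1) = -6)
(l(k(-2))*V)*(-31) = -2*(-6)*(-31) = 12*(-31) = -372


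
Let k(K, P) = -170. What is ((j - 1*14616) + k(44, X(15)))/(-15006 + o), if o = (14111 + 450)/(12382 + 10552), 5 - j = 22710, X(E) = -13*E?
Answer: 859818594/344133043 ≈ 2.4985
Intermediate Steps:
j = -22705 (j = 5 - 1*22710 = 5 - 22710 = -22705)
o = 14561/22934 ≈ 0.63491
((j - 1*14616) + k(44, X(15)))/(-15006 + o) = ((-22705 - 1*14616) - 170)/(-15006 + 14561/22934) = ((-22705 - 14616) - 170)/(-344133043/22934) = (-37321 - 170)*(-22934/344133043) = -37491*(-22934/344133043) = 859818594/344133043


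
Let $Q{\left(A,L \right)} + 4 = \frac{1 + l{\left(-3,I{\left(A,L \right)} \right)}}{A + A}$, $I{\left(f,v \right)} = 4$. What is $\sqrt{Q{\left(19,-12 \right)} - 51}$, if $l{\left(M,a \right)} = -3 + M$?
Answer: $\frac{i \sqrt{79610}}{38} \approx 7.4251 i$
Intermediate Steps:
$Q{\left(A,L \right)} = -4 - \frac{5}{2 A}$ ($Q{\left(A,L \right)} = -4 + \frac{1 - 6}{A + A} = -4 + \frac{1 - 6}{2 A} = -4 - 5 \frac{1}{2 A} = -4 - \frac{5}{2 A}$)
$\sqrt{Q{\left(19,-12 \right)} - 51} = \sqrt{\left(-4 - \frac{5}{2 \cdot 19}\right) - 51} = \sqrt{\left(-4 - \frac{5}{38}\right) - 51} = \sqrt{- \frac{157}{38} - 51} = \sqrt{- \frac{2095}{38}} = \frac{i \sqrt{79610}}{38}$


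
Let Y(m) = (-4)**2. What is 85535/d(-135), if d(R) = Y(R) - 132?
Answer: -85535/116 ≈ -737.37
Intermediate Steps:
Y(m) = 16
d(R) = -116 (d(R) = 16 - 132 = -116)
85535/d(-135) = 85535/(-116) = 85535*(-1/116) = -85535/116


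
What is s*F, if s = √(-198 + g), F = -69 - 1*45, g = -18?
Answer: -684*I*√6 ≈ -1675.5*I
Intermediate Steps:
F = -114 (F = -69 - 45 = -114)
s = 6*I*√6 (s = √(-198 - 18) = √(-216) = 6*I*√6 ≈ 14.697*I)
s*F = (6*I*√6)*(-114) = -684*I*√6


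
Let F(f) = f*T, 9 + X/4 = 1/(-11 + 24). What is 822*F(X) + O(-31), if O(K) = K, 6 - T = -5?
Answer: -4195891/13 ≈ -3.2276e+5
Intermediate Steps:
T = 11 (T = 6 - 1*(-5) = 6 + 5 = 11)
X = -464/13 (X = -36 + 4/(-11 + 24) = -36 + 4/13 = -464/13 ≈ -35.692)
F(f) = 11*f (F(f) = f*11 = 11*f)
822*F(X) + O(-31) = 822*(11*(-464/13)) - 31 = 822*(-5104/13) - 31 = -4195488/13 - 31 = -4195891/13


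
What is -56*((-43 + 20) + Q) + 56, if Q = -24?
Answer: 2688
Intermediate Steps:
-56*((-43 + 20) + Q) + 56 = -56*((-43 + 20) - 24) + 56 = -56*(-23 - 24) + 56 = -56*(-47) + 56 = 2632 + 56 = 2688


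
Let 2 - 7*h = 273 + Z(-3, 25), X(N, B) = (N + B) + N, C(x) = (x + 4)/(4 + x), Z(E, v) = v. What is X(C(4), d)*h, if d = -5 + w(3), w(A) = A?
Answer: 0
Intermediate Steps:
d = -2 (d = -5 + 3 = -2)
C(x) = 1 (C(x) = (4 + x)/(4 + x) = 1)
X(N, B) = B + 2*N (X(N, B) = (B + N) + N = B + 2*N)
h = -296/7 (h = 2/7 - (273 + 25)/7 = 2/7 - ⅐*298 = 2/7 - 298/7 = -296/7 ≈ -42.286)
X(C(4), d)*h = (-2 + 2*1)*(-296/7) = (-2 + 2)*(-296/7) = 0*(-296/7) = 0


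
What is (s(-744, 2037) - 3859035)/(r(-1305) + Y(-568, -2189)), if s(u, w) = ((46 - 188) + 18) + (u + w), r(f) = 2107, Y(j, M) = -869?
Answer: -1928933/619 ≈ -3116.2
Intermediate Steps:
s(u, w) = -124 + u + w (s(u, w) = (-142 + 18) + (u + w) = -124 + (u + w) = -124 + u + w)
(s(-744, 2037) - 3859035)/(r(-1305) + Y(-568, -2189)) = ((-124 - 744 + 2037) - 3859035)/(2107 - 869) = (1169 - 3859035)/1238 = -3857866*1/1238 = -1928933/619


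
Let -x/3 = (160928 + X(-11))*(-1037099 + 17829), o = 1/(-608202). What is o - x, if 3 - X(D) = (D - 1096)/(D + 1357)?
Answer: -201425909896106703403/409319946 ≈ -4.9210e+11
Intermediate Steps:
X(D) = 3 - (-1096 + D)/(1357 + D) (X(D) = 3 - (D - 1096)/(D + 1357) = 3 - (-1096 + D)/(1357 + D))
o = -1/608202 ≈ -1.6442e-6
x = 331182583904865/673 (x = -3*(160928 + (5167 + 2*(-11))/(1357 - 11))*(-1037099 + 17829) = -3*(160928 + (5167 - 22)/1346)*(-1019270) = -3*(160928 + (1/1346)*5145)*(-1019270) = -3*(160928 + 5145/1346)*(-1019270) = -649842699*(-1019270)/1346 = -3*(-110394194634955/673) = 331182583904865/673 ≈ 4.9210e+11)
o - x = -1/608202 - 1*331182583904865/673 = -1/608202 - 331182583904865/673 = -201425909896106703403/409319946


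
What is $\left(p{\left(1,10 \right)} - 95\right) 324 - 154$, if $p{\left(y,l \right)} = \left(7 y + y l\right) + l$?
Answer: $-22186$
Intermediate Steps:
$p{\left(y,l \right)} = l + 7 y + l y$ ($p{\left(y,l \right)} = \left(7 y + l y\right) + l = l + 7 y + l y$)
$\left(p{\left(1,10 \right)} - 95\right) 324 - 154 = \left(\left(10 + 7 \cdot 1 + 10 \cdot 1\right) - 95\right) 324 - 154 = \left(\left(10 + 7 + 10\right) - 95\right) 324 - 154 = \left(27 - 95\right) 324 - 154 = \left(-68\right) 324 - 154 = -22032 - 154 = -22186$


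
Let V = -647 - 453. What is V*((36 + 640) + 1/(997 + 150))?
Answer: -852910300/1147 ≈ -7.4360e+5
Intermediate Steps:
V = -1100
V*((36 + 640) + 1/(997 + 150)) = -1100*((36 + 640) + 1/(997 + 150)) = -1100*(676 + 1/1147) = -1100*775373/1147 = -852910300/1147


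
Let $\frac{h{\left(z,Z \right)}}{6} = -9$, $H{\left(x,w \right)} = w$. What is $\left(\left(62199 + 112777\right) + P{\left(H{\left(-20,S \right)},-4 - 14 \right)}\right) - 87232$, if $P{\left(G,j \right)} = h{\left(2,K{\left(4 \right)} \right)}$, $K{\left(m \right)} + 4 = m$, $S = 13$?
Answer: $87690$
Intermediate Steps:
$K{\left(m \right)} = -4 + m$
$h{\left(z,Z \right)} = -54$ ($h{\left(z,Z \right)} = 6 \left(-9\right) = -54$)
$P{\left(G,j \right)} = -54$
$\left(\left(62199 + 112777\right) + P{\left(H{\left(-20,S \right)},-4 - 14 \right)}\right) - 87232 = \left(\left(62199 + 112777\right) - 54\right) - 87232 = \left(174976 - 54\right) - 87232 = 174922 - 87232 = 87690$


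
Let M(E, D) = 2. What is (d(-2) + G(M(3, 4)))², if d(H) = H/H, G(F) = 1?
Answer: 4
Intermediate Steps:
d(H) = 1
(d(-2) + G(M(3, 4)))² = (1 + 1)² = 2² = 4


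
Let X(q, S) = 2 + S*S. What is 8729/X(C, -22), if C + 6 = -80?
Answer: 8729/486 ≈ 17.961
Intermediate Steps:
C = -86 (C = -6 - 80 = -86)
X(q, S) = 2 + S²
8729/X(C, -22) = 8729/(2 + (-22)²) = 8729/(2 + 484) = 8729/486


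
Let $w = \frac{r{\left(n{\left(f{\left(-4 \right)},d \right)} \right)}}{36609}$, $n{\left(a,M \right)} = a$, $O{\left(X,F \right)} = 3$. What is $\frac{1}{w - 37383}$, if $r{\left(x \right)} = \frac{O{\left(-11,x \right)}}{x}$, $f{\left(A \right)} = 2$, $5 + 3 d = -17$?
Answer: $- \frac{24406}{912369497} \approx -2.675 \cdot 10^{-5}$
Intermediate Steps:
$d = - \frac{22}{3}$ ($d = - \frac{5}{3} + \frac{1}{3} \left(-17\right) = - \frac{5}{3} - \frac{17}{3} = - \frac{22}{3} \approx -7.3333$)
$r{\left(x \right)} = \frac{3}{x}$
$w = \frac{1}{24406}$ ($w = \frac{3 \cdot \frac{1}{2}}{36609} = 3 \cdot \frac{1}{2} \cdot \frac{1}{36609} = \frac{3}{2} \cdot \frac{1}{36609} = \frac{1}{24406} \approx 4.0974 \cdot 10^{-5}$)
$\frac{1}{w - 37383} = \frac{1}{\frac{1}{24406} - 37383} = \frac{1}{- \frac{912369497}{24406}} = - \frac{24406}{912369497}$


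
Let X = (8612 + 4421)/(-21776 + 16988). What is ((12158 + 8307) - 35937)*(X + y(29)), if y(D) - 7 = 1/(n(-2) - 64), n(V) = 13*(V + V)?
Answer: -2292989080/34713 ≈ -66056.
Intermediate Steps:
n(V) = 26*V (n(V) = 13*(2*V) = 26*V)
y(D) = 811/116 (y(D) = 7 + 1/(26*(-2) - 64) = 7 + 1/(-52 - 64) = 7 + 1/(-116) = 7 - 1/116 = 811/116)
X = -13033/4788 (X = 13033/(-4788) = 13033*(-1/4788) = -13033/4788 ≈ -2.7220)
((12158 + 8307) - 35937)*(X + y(29)) = ((12158 + 8307) - 35937)*(-13033/4788 + 811/116) = (20465 - 35937)*(296405/69426) = -15472*296405/69426 = -2292989080/34713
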